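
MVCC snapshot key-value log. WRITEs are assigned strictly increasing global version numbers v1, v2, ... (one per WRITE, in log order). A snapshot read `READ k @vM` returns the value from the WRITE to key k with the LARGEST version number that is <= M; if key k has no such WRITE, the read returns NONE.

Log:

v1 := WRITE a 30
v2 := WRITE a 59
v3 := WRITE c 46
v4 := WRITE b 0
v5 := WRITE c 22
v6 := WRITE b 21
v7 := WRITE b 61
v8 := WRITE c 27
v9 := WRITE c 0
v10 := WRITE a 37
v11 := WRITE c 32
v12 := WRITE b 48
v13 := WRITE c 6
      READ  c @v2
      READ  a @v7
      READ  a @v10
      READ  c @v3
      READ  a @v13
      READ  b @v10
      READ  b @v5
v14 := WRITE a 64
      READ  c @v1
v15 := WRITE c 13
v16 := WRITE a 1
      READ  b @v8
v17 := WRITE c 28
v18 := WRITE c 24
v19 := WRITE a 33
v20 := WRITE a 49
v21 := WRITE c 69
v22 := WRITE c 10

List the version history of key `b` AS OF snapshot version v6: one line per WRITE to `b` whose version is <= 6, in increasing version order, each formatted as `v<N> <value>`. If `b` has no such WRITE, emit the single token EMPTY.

Scan writes for key=b with version <= 6:
  v1 WRITE a 30 -> skip
  v2 WRITE a 59 -> skip
  v3 WRITE c 46 -> skip
  v4 WRITE b 0 -> keep
  v5 WRITE c 22 -> skip
  v6 WRITE b 21 -> keep
  v7 WRITE b 61 -> drop (> snap)
  v8 WRITE c 27 -> skip
  v9 WRITE c 0 -> skip
  v10 WRITE a 37 -> skip
  v11 WRITE c 32 -> skip
  v12 WRITE b 48 -> drop (> snap)
  v13 WRITE c 6 -> skip
  v14 WRITE a 64 -> skip
  v15 WRITE c 13 -> skip
  v16 WRITE a 1 -> skip
  v17 WRITE c 28 -> skip
  v18 WRITE c 24 -> skip
  v19 WRITE a 33 -> skip
  v20 WRITE a 49 -> skip
  v21 WRITE c 69 -> skip
  v22 WRITE c 10 -> skip
Collected: [(4, 0), (6, 21)]

Answer: v4 0
v6 21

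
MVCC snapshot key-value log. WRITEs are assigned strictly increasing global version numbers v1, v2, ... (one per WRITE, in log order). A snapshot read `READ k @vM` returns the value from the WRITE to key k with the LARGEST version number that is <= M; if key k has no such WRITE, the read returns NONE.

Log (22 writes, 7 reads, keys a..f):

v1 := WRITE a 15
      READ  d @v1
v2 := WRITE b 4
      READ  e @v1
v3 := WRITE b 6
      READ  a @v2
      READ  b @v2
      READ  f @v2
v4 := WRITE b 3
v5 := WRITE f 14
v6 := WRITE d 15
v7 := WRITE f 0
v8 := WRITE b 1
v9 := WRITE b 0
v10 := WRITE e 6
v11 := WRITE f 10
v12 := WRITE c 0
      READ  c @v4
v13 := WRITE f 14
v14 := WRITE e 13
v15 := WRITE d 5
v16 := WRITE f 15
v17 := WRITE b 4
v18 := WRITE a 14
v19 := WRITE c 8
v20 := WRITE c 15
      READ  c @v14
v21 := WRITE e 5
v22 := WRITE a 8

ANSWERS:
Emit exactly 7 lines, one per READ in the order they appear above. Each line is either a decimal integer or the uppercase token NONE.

v1: WRITE a=15  (a history now [(1, 15)])
READ d @v1: history=[] -> no version <= 1 -> NONE
v2: WRITE b=4  (b history now [(2, 4)])
READ e @v1: history=[] -> no version <= 1 -> NONE
v3: WRITE b=6  (b history now [(2, 4), (3, 6)])
READ a @v2: history=[(1, 15)] -> pick v1 -> 15
READ b @v2: history=[(2, 4), (3, 6)] -> pick v2 -> 4
READ f @v2: history=[] -> no version <= 2 -> NONE
v4: WRITE b=3  (b history now [(2, 4), (3, 6), (4, 3)])
v5: WRITE f=14  (f history now [(5, 14)])
v6: WRITE d=15  (d history now [(6, 15)])
v7: WRITE f=0  (f history now [(5, 14), (7, 0)])
v8: WRITE b=1  (b history now [(2, 4), (3, 6), (4, 3), (8, 1)])
v9: WRITE b=0  (b history now [(2, 4), (3, 6), (4, 3), (8, 1), (9, 0)])
v10: WRITE e=6  (e history now [(10, 6)])
v11: WRITE f=10  (f history now [(5, 14), (7, 0), (11, 10)])
v12: WRITE c=0  (c history now [(12, 0)])
READ c @v4: history=[(12, 0)] -> no version <= 4 -> NONE
v13: WRITE f=14  (f history now [(5, 14), (7, 0), (11, 10), (13, 14)])
v14: WRITE e=13  (e history now [(10, 6), (14, 13)])
v15: WRITE d=5  (d history now [(6, 15), (15, 5)])
v16: WRITE f=15  (f history now [(5, 14), (7, 0), (11, 10), (13, 14), (16, 15)])
v17: WRITE b=4  (b history now [(2, 4), (3, 6), (4, 3), (8, 1), (9, 0), (17, 4)])
v18: WRITE a=14  (a history now [(1, 15), (18, 14)])
v19: WRITE c=8  (c history now [(12, 0), (19, 8)])
v20: WRITE c=15  (c history now [(12, 0), (19, 8), (20, 15)])
READ c @v14: history=[(12, 0), (19, 8), (20, 15)] -> pick v12 -> 0
v21: WRITE e=5  (e history now [(10, 6), (14, 13), (21, 5)])
v22: WRITE a=8  (a history now [(1, 15), (18, 14), (22, 8)])

Answer: NONE
NONE
15
4
NONE
NONE
0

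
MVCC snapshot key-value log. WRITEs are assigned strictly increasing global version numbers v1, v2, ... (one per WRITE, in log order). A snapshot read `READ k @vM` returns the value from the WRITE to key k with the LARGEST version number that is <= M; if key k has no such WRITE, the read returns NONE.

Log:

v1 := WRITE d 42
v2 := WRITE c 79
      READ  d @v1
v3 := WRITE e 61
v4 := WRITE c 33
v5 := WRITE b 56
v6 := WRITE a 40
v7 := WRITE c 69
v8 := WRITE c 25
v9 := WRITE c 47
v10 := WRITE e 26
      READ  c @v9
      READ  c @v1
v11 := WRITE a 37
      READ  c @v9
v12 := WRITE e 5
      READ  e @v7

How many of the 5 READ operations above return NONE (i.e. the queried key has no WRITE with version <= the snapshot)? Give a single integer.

Answer: 1

Derivation:
v1: WRITE d=42  (d history now [(1, 42)])
v2: WRITE c=79  (c history now [(2, 79)])
READ d @v1: history=[(1, 42)] -> pick v1 -> 42
v3: WRITE e=61  (e history now [(3, 61)])
v4: WRITE c=33  (c history now [(2, 79), (4, 33)])
v5: WRITE b=56  (b history now [(5, 56)])
v6: WRITE a=40  (a history now [(6, 40)])
v7: WRITE c=69  (c history now [(2, 79), (4, 33), (7, 69)])
v8: WRITE c=25  (c history now [(2, 79), (4, 33), (7, 69), (8, 25)])
v9: WRITE c=47  (c history now [(2, 79), (4, 33), (7, 69), (8, 25), (9, 47)])
v10: WRITE e=26  (e history now [(3, 61), (10, 26)])
READ c @v9: history=[(2, 79), (4, 33), (7, 69), (8, 25), (9, 47)] -> pick v9 -> 47
READ c @v1: history=[(2, 79), (4, 33), (7, 69), (8, 25), (9, 47)] -> no version <= 1 -> NONE
v11: WRITE a=37  (a history now [(6, 40), (11, 37)])
READ c @v9: history=[(2, 79), (4, 33), (7, 69), (8, 25), (9, 47)] -> pick v9 -> 47
v12: WRITE e=5  (e history now [(3, 61), (10, 26), (12, 5)])
READ e @v7: history=[(3, 61), (10, 26), (12, 5)] -> pick v3 -> 61
Read results in order: ['42', '47', 'NONE', '47', '61']
NONE count = 1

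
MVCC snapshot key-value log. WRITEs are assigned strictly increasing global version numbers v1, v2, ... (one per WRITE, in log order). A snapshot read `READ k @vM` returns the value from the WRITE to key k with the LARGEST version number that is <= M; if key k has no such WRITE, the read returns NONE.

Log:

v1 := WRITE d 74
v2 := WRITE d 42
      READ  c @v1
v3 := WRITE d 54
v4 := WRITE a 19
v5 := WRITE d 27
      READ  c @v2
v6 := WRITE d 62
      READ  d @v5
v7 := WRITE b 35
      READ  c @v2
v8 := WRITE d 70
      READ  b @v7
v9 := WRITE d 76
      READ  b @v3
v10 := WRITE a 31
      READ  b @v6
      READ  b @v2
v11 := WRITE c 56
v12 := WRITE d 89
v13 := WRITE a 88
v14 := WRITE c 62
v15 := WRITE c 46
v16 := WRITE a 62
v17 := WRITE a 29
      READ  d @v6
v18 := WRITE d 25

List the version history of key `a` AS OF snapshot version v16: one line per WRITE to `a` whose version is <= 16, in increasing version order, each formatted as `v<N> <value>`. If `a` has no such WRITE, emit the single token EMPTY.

Scan writes for key=a with version <= 16:
  v1 WRITE d 74 -> skip
  v2 WRITE d 42 -> skip
  v3 WRITE d 54 -> skip
  v4 WRITE a 19 -> keep
  v5 WRITE d 27 -> skip
  v6 WRITE d 62 -> skip
  v7 WRITE b 35 -> skip
  v8 WRITE d 70 -> skip
  v9 WRITE d 76 -> skip
  v10 WRITE a 31 -> keep
  v11 WRITE c 56 -> skip
  v12 WRITE d 89 -> skip
  v13 WRITE a 88 -> keep
  v14 WRITE c 62 -> skip
  v15 WRITE c 46 -> skip
  v16 WRITE a 62 -> keep
  v17 WRITE a 29 -> drop (> snap)
  v18 WRITE d 25 -> skip
Collected: [(4, 19), (10, 31), (13, 88), (16, 62)]

Answer: v4 19
v10 31
v13 88
v16 62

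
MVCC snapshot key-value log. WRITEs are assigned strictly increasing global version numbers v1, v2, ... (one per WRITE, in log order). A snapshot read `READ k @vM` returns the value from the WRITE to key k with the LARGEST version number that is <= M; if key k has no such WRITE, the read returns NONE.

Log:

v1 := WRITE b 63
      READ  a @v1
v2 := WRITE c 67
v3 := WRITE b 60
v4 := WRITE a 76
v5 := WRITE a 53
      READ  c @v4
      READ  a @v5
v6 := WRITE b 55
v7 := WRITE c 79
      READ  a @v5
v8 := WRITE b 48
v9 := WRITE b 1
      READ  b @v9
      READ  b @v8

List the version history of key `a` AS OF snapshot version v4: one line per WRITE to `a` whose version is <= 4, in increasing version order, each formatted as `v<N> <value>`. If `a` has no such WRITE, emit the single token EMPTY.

Scan writes for key=a with version <= 4:
  v1 WRITE b 63 -> skip
  v2 WRITE c 67 -> skip
  v3 WRITE b 60 -> skip
  v4 WRITE a 76 -> keep
  v5 WRITE a 53 -> drop (> snap)
  v6 WRITE b 55 -> skip
  v7 WRITE c 79 -> skip
  v8 WRITE b 48 -> skip
  v9 WRITE b 1 -> skip
Collected: [(4, 76)]

Answer: v4 76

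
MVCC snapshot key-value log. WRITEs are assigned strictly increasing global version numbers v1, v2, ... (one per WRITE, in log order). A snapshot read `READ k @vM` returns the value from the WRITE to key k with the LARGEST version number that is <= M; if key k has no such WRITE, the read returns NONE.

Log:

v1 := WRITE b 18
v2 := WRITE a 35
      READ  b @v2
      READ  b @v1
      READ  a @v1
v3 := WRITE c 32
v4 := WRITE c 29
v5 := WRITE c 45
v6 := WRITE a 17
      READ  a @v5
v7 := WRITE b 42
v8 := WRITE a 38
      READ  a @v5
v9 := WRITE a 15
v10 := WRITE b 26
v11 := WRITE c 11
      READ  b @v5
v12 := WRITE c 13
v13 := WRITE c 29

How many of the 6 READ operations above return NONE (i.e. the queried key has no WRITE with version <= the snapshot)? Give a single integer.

v1: WRITE b=18  (b history now [(1, 18)])
v2: WRITE a=35  (a history now [(2, 35)])
READ b @v2: history=[(1, 18)] -> pick v1 -> 18
READ b @v1: history=[(1, 18)] -> pick v1 -> 18
READ a @v1: history=[(2, 35)] -> no version <= 1 -> NONE
v3: WRITE c=32  (c history now [(3, 32)])
v4: WRITE c=29  (c history now [(3, 32), (4, 29)])
v5: WRITE c=45  (c history now [(3, 32), (4, 29), (5, 45)])
v6: WRITE a=17  (a history now [(2, 35), (6, 17)])
READ a @v5: history=[(2, 35), (6, 17)] -> pick v2 -> 35
v7: WRITE b=42  (b history now [(1, 18), (7, 42)])
v8: WRITE a=38  (a history now [(2, 35), (6, 17), (8, 38)])
READ a @v5: history=[(2, 35), (6, 17), (8, 38)] -> pick v2 -> 35
v9: WRITE a=15  (a history now [(2, 35), (6, 17), (8, 38), (9, 15)])
v10: WRITE b=26  (b history now [(1, 18), (7, 42), (10, 26)])
v11: WRITE c=11  (c history now [(3, 32), (4, 29), (5, 45), (11, 11)])
READ b @v5: history=[(1, 18), (7, 42), (10, 26)] -> pick v1 -> 18
v12: WRITE c=13  (c history now [(3, 32), (4, 29), (5, 45), (11, 11), (12, 13)])
v13: WRITE c=29  (c history now [(3, 32), (4, 29), (5, 45), (11, 11), (12, 13), (13, 29)])
Read results in order: ['18', '18', 'NONE', '35', '35', '18']
NONE count = 1

Answer: 1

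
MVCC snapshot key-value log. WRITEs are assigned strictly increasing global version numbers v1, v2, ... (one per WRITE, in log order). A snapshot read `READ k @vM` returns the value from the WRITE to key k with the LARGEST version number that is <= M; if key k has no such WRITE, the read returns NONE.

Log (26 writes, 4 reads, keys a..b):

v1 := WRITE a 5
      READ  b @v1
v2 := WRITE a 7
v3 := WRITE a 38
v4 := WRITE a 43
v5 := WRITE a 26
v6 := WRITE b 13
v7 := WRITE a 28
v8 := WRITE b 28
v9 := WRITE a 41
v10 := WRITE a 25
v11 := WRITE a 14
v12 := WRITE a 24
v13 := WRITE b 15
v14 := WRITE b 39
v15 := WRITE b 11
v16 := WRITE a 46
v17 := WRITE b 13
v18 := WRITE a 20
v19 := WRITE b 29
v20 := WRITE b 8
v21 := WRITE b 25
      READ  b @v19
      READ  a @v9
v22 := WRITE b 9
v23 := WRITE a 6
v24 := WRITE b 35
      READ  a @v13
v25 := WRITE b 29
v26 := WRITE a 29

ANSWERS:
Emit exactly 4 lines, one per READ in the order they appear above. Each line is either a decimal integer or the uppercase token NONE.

v1: WRITE a=5  (a history now [(1, 5)])
READ b @v1: history=[] -> no version <= 1 -> NONE
v2: WRITE a=7  (a history now [(1, 5), (2, 7)])
v3: WRITE a=38  (a history now [(1, 5), (2, 7), (3, 38)])
v4: WRITE a=43  (a history now [(1, 5), (2, 7), (3, 38), (4, 43)])
v5: WRITE a=26  (a history now [(1, 5), (2, 7), (3, 38), (4, 43), (5, 26)])
v6: WRITE b=13  (b history now [(6, 13)])
v7: WRITE a=28  (a history now [(1, 5), (2, 7), (3, 38), (4, 43), (5, 26), (7, 28)])
v8: WRITE b=28  (b history now [(6, 13), (8, 28)])
v9: WRITE a=41  (a history now [(1, 5), (2, 7), (3, 38), (4, 43), (5, 26), (7, 28), (9, 41)])
v10: WRITE a=25  (a history now [(1, 5), (2, 7), (3, 38), (4, 43), (5, 26), (7, 28), (9, 41), (10, 25)])
v11: WRITE a=14  (a history now [(1, 5), (2, 7), (3, 38), (4, 43), (5, 26), (7, 28), (9, 41), (10, 25), (11, 14)])
v12: WRITE a=24  (a history now [(1, 5), (2, 7), (3, 38), (4, 43), (5, 26), (7, 28), (9, 41), (10, 25), (11, 14), (12, 24)])
v13: WRITE b=15  (b history now [(6, 13), (8, 28), (13, 15)])
v14: WRITE b=39  (b history now [(6, 13), (8, 28), (13, 15), (14, 39)])
v15: WRITE b=11  (b history now [(6, 13), (8, 28), (13, 15), (14, 39), (15, 11)])
v16: WRITE a=46  (a history now [(1, 5), (2, 7), (3, 38), (4, 43), (5, 26), (7, 28), (9, 41), (10, 25), (11, 14), (12, 24), (16, 46)])
v17: WRITE b=13  (b history now [(6, 13), (8, 28), (13, 15), (14, 39), (15, 11), (17, 13)])
v18: WRITE a=20  (a history now [(1, 5), (2, 7), (3, 38), (4, 43), (5, 26), (7, 28), (9, 41), (10, 25), (11, 14), (12, 24), (16, 46), (18, 20)])
v19: WRITE b=29  (b history now [(6, 13), (8, 28), (13, 15), (14, 39), (15, 11), (17, 13), (19, 29)])
v20: WRITE b=8  (b history now [(6, 13), (8, 28), (13, 15), (14, 39), (15, 11), (17, 13), (19, 29), (20, 8)])
v21: WRITE b=25  (b history now [(6, 13), (8, 28), (13, 15), (14, 39), (15, 11), (17, 13), (19, 29), (20, 8), (21, 25)])
READ b @v19: history=[(6, 13), (8, 28), (13, 15), (14, 39), (15, 11), (17, 13), (19, 29), (20, 8), (21, 25)] -> pick v19 -> 29
READ a @v9: history=[(1, 5), (2, 7), (3, 38), (4, 43), (5, 26), (7, 28), (9, 41), (10, 25), (11, 14), (12, 24), (16, 46), (18, 20)] -> pick v9 -> 41
v22: WRITE b=9  (b history now [(6, 13), (8, 28), (13, 15), (14, 39), (15, 11), (17, 13), (19, 29), (20, 8), (21, 25), (22, 9)])
v23: WRITE a=6  (a history now [(1, 5), (2, 7), (3, 38), (4, 43), (5, 26), (7, 28), (9, 41), (10, 25), (11, 14), (12, 24), (16, 46), (18, 20), (23, 6)])
v24: WRITE b=35  (b history now [(6, 13), (8, 28), (13, 15), (14, 39), (15, 11), (17, 13), (19, 29), (20, 8), (21, 25), (22, 9), (24, 35)])
READ a @v13: history=[(1, 5), (2, 7), (3, 38), (4, 43), (5, 26), (7, 28), (9, 41), (10, 25), (11, 14), (12, 24), (16, 46), (18, 20), (23, 6)] -> pick v12 -> 24
v25: WRITE b=29  (b history now [(6, 13), (8, 28), (13, 15), (14, 39), (15, 11), (17, 13), (19, 29), (20, 8), (21, 25), (22, 9), (24, 35), (25, 29)])
v26: WRITE a=29  (a history now [(1, 5), (2, 7), (3, 38), (4, 43), (5, 26), (7, 28), (9, 41), (10, 25), (11, 14), (12, 24), (16, 46), (18, 20), (23, 6), (26, 29)])

Answer: NONE
29
41
24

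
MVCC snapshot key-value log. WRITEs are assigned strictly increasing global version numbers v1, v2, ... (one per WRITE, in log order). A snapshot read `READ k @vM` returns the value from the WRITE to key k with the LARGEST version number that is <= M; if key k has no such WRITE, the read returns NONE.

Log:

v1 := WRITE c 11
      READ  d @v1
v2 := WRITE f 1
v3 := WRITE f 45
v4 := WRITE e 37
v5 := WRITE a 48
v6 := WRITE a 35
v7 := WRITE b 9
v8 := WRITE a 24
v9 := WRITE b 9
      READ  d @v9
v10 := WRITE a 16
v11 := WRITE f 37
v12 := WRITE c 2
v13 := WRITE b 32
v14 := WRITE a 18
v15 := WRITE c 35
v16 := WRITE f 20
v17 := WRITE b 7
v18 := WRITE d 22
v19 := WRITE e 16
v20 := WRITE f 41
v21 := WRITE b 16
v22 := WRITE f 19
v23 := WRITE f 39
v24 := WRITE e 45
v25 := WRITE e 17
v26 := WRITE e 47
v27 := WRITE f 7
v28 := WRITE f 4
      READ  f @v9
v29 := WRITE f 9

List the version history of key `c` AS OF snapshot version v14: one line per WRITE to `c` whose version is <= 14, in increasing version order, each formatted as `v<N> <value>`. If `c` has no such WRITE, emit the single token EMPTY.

Answer: v1 11
v12 2

Derivation:
Scan writes for key=c with version <= 14:
  v1 WRITE c 11 -> keep
  v2 WRITE f 1 -> skip
  v3 WRITE f 45 -> skip
  v4 WRITE e 37 -> skip
  v5 WRITE a 48 -> skip
  v6 WRITE a 35 -> skip
  v7 WRITE b 9 -> skip
  v8 WRITE a 24 -> skip
  v9 WRITE b 9 -> skip
  v10 WRITE a 16 -> skip
  v11 WRITE f 37 -> skip
  v12 WRITE c 2 -> keep
  v13 WRITE b 32 -> skip
  v14 WRITE a 18 -> skip
  v15 WRITE c 35 -> drop (> snap)
  v16 WRITE f 20 -> skip
  v17 WRITE b 7 -> skip
  v18 WRITE d 22 -> skip
  v19 WRITE e 16 -> skip
  v20 WRITE f 41 -> skip
  v21 WRITE b 16 -> skip
  v22 WRITE f 19 -> skip
  v23 WRITE f 39 -> skip
  v24 WRITE e 45 -> skip
  v25 WRITE e 17 -> skip
  v26 WRITE e 47 -> skip
  v27 WRITE f 7 -> skip
  v28 WRITE f 4 -> skip
  v29 WRITE f 9 -> skip
Collected: [(1, 11), (12, 2)]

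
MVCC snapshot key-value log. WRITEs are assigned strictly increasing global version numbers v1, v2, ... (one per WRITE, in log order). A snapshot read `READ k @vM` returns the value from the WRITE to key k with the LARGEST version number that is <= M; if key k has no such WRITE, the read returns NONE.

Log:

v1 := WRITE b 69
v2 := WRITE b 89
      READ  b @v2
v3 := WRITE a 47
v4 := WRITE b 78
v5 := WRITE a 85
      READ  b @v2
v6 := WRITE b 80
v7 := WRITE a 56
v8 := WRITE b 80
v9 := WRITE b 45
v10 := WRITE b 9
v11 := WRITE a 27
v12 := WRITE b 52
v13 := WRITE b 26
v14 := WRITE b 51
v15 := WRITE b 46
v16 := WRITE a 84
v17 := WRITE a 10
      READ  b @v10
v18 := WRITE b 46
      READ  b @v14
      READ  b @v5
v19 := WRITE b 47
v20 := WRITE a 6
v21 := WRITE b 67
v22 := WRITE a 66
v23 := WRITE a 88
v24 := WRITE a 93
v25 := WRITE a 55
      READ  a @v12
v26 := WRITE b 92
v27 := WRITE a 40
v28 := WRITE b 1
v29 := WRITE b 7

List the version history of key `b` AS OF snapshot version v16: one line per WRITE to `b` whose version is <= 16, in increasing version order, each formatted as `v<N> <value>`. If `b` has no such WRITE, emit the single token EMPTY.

Answer: v1 69
v2 89
v4 78
v6 80
v8 80
v9 45
v10 9
v12 52
v13 26
v14 51
v15 46

Derivation:
Scan writes for key=b with version <= 16:
  v1 WRITE b 69 -> keep
  v2 WRITE b 89 -> keep
  v3 WRITE a 47 -> skip
  v4 WRITE b 78 -> keep
  v5 WRITE a 85 -> skip
  v6 WRITE b 80 -> keep
  v7 WRITE a 56 -> skip
  v8 WRITE b 80 -> keep
  v9 WRITE b 45 -> keep
  v10 WRITE b 9 -> keep
  v11 WRITE a 27 -> skip
  v12 WRITE b 52 -> keep
  v13 WRITE b 26 -> keep
  v14 WRITE b 51 -> keep
  v15 WRITE b 46 -> keep
  v16 WRITE a 84 -> skip
  v17 WRITE a 10 -> skip
  v18 WRITE b 46 -> drop (> snap)
  v19 WRITE b 47 -> drop (> snap)
  v20 WRITE a 6 -> skip
  v21 WRITE b 67 -> drop (> snap)
  v22 WRITE a 66 -> skip
  v23 WRITE a 88 -> skip
  v24 WRITE a 93 -> skip
  v25 WRITE a 55 -> skip
  v26 WRITE b 92 -> drop (> snap)
  v27 WRITE a 40 -> skip
  v28 WRITE b 1 -> drop (> snap)
  v29 WRITE b 7 -> drop (> snap)
Collected: [(1, 69), (2, 89), (4, 78), (6, 80), (8, 80), (9, 45), (10, 9), (12, 52), (13, 26), (14, 51), (15, 46)]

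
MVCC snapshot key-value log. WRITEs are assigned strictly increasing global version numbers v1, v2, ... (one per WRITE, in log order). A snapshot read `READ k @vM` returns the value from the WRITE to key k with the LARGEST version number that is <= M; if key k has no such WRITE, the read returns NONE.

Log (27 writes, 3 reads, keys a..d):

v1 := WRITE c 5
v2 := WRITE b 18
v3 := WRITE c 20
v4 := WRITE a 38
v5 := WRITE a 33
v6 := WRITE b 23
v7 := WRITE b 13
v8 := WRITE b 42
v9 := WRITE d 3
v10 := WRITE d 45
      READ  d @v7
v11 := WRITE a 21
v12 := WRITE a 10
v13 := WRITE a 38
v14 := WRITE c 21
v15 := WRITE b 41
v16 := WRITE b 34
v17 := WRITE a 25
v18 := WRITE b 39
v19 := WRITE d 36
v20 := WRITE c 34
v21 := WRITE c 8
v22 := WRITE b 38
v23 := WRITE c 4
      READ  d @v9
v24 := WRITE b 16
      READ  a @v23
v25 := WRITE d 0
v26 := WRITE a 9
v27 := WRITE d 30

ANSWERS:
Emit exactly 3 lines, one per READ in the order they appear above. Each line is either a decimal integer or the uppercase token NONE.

v1: WRITE c=5  (c history now [(1, 5)])
v2: WRITE b=18  (b history now [(2, 18)])
v3: WRITE c=20  (c history now [(1, 5), (3, 20)])
v4: WRITE a=38  (a history now [(4, 38)])
v5: WRITE a=33  (a history now [(4, 38), (5, 33)])
v6: WRITE b=23  (b history now [(2, 18), (6, 23)])
v7: WRITE b=13  (b history now [(2, 18), (6, 23), (7, 13)])
v8: WRITE b=42  (b history now [(2, 18), (6, 23), (7, 13), (8, 42)])
v9: WRITE d=3  (d history now [(9, 3)])
v10: WRITE d=45  (d history now [(9, 3), (10, 45)])
READ d @v7: history=[(9, 3), (10, 45)] -> no version <= 7 -> NONE
v11: WRITE a=21  (a history now [(4, 38), (5, 33), (11, 21)])
v12: WRITE a=10  (a history now [(4, 38), (5, 33), (11, 21), (12, 10)])
v13: WRITE a=38  (a history now [(4, 38), (5, 33), (11, 21), (12, 10), (13, 38)])
v14: WRITE c=21  (c history now [(1, 5), (3, 20), (14, 21)])
v15: WRITE b=41  (b history now [(2, 18), (6, 23), (7, 13), (8, 42), (15, 41)])
v16: WRITE b=34  (b history now [(2, 18), (6, 23), (7, 13), (8, 42), (15, 41), (16, 34)])
v17: WRITE a=25  (a history now [(4, 38), (5, 33), (11, 21), (12, 10), (13, 38), (17, 25)])
v18: WRITE b=39  (b history now [(2, 18), (6, 23), (7, 13), (8, 42), (15, 41), (16, 34), (18, 39)])
v19: WRITE d=36  (d history now [(9, 3), (10, 45), (19, 36)])
v20: WRITE c=34  (c history now [(1, 5), (3, 20), (14, 21), (20, 34)])
v21: WRITE c=8  (c history now [(1, 5), (3, 20), (14, 21), (20, 34), (21, 8)])
v22: WRITE b=38  (b history now [(2, 18), (6, 23), (7, 13), (8, 42), (15, 41), (16, 34), (18, 39), (22, 38)])
v23: WRITE c=4  (c history now [(1, 5), (3, 20), (14, 21), (20, 34), (21, 8), (23, 4)])
READ d @v9: history=[(9, 3), (10, 45), (19, 36)] -> pick v9 -> 3
v24: WRITE b=16  (b history now [(2, 18), (6, 23), (7, 13), (8, 42), (15, 41), (16, 34), (18, 39), (22, 38), (24, 16)])
READ a @v23: history=[(4, 38), (5, 33), (11, 21), (12, 10), (13, 38), (17, 25)] -> pick v17 -> 25
v25: WRITE d=0  (d history now [(9, 3), (10, 45), (19, 36), (25, 0)])
v26: WRITE a=9  (a history now [(4, 38), (5, 33), (11, 21), (12, 10), (13, 38), (17, 25), (26, 9)])
v27: WRITE d=30  (d history now [(9, 3), (10, 45), (19, 36), (25, 0), (27, 30)])

Answer: NONE
3
25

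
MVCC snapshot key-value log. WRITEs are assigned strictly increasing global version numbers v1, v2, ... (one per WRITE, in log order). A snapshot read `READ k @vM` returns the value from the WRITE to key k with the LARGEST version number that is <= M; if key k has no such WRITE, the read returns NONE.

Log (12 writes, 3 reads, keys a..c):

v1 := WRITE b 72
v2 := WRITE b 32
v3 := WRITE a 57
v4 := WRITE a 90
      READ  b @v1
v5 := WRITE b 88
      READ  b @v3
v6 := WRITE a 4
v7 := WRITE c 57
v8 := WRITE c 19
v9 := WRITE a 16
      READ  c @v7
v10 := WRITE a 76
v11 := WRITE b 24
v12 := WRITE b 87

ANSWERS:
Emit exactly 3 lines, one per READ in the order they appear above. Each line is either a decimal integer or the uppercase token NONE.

Answer: 72
32
57

Derivation:
v1: WRITE b=72  (b history now [(1, 72)])
v2: WRITE b=32  (b history now [(1, 72), (2, 32)])
v3: WRITE a=57  (a history now [(3, 57)])
v4: WRITE a=90  (a history now [(3, 57), (4, 90)])
READ b @v1: history=[(1, 72), (2, 32)] -> pick v1 -> 72
v5: WRITE b=88  (b history now [(1, 72), (2, 32), (5, 88)])
READ b @v3: history=[(1, 72), (2, 32), (5, 88)] -> pick v2 -> 32
v6: WRITE a=4  (a history now [(3, 57), (4, 90), (6, 4)])
v7: WRITE c=57  (c history now [(7, 57)])
v8: WRITE c=19  (c history now [(7, 57), (8, 19)])
v9: WRITE a=16  (a history now [(3, 57), (4, 90), (6, 4), (9, 16)])
READ c @v7: history=[(7, 57), (8, 19)] -> pick v7 -> 57
v10: WRITE a=76  (a history now [(3, 57), (4, 90), (6, 4), (9, 16), (10, 76)])
v11: WRITE b=24  (b history now [(1, 72), (2, 32), (5, 88), (11, 24)])
v12: WRITE b=87  (b history now [(1, 72), (2, 32), (5, 88), (11, 24), (12, 87)])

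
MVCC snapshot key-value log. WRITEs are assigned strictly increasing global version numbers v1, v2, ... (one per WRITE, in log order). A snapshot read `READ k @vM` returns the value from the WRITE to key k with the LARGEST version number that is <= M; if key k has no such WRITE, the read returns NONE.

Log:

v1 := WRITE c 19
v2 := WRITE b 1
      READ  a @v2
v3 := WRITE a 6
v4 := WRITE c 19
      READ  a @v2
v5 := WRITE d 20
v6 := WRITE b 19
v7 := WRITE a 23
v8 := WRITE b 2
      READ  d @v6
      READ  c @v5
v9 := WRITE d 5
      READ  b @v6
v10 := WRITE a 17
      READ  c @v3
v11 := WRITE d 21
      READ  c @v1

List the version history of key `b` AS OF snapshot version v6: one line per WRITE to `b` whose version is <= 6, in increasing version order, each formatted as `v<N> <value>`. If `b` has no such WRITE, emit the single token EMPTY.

Scan writes for key=b with version <= 6:
  v1 WRITE c 19 -> skip
  v2 WRITE b 1 -> keep
  v3 WRITE a 6 -> skip
  v4 WRITE c 19 -> skip
  v5 WRITE d 20 -> skip
  v6 WRITE b 19 -> keep
  v7 WRITE a 23 -> skip
  v8 WRITE b 2 -> drop (> snap)
  v9 WRITE d 5 -> skip
  v10 WRITE a 17 -> skip
  v11 WRITE d 21 -> skip
Collected: [(2, 1), (6, 19)]

Answer: v2 1
v6 19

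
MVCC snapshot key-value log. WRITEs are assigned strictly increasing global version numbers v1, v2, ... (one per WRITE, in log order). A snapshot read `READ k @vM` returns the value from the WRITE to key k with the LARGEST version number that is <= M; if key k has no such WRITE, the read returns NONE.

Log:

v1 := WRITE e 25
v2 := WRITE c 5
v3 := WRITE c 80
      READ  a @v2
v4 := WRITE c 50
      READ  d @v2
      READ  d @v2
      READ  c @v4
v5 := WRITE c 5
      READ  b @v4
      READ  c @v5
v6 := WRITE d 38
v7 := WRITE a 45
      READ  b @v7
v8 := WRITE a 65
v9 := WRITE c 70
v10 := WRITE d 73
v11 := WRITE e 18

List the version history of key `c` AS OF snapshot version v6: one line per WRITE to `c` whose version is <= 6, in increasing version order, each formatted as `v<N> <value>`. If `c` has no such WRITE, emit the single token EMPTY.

Scan writes for key=c with version <= 6:
  v1 WRITE e 25 -> skip
  v2 WRITE c 5 -> keep
  v3 WRITE c 80 -> keep
  v4 WRITE c 50 -> keep
  v5 WRITE c 5 -> keep
  v6 WRITE d 38 -> skip
  v7 WRITE a 45 -> skip
  v8 WRITE a 65 -> skip
  v9 WRITE c 70 -> drop (> snap)
  v10 WRITE d 73 -> skip
  v11 WRITE e 18 -> skip
Collected: [(2, 5), (3, 80), (4, 50), (5, 5)]

Answer: v2 5
v3 80
v4 50
v5 5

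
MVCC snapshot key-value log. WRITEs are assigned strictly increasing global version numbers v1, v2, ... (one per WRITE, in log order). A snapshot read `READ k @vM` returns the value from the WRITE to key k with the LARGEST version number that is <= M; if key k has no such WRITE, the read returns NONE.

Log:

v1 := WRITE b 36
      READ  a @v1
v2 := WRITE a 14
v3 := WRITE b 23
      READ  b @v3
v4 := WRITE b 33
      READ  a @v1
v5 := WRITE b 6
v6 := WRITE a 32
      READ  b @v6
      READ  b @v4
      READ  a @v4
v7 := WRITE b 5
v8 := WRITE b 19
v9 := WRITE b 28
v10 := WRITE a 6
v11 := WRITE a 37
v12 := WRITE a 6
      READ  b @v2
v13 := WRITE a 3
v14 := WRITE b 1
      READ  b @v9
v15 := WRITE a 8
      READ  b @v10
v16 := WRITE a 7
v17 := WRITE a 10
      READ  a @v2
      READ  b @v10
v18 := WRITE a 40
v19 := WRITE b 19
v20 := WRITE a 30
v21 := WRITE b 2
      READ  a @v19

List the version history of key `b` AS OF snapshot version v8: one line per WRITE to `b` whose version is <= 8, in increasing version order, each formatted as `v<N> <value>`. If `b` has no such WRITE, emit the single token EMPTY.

Answer: v1 36
v3 23
v4 33
v5 6
v7 5
v8 19

Derivation:
Scan writes for key=b with version <= 8:
  v1 WRITE b 36 -> keep
  v2 WRITE a 14 -> skip
  v3 WRITE b 23 -> keep
  v4 WRITE b 33 -> keep
  v5 WRITE b 6 -> keep
  v6 WRITE a 32 -> skip
  v7 WRITE b 5 -> keep
  v8 WRITE b 19 -> keep
  v9 WRITE b 28 -> drop (> snap)
  v10 WRITE a 6 -> skip
  v11 WRITE a 37 -> skip
  v12 WRITE a 6 -> skip
  v13 WRITE a 3 -> skip
  v14 WRITE b 1 -> drop (> snap)
  v15 WRITE a 8 -> skip
  v16 WRITE a 7 -> skip
  v17 WRITE a 10 -> skip
  v18 WRITE a 40 -> skip
  v19 WRITE b 19 -> drop (> snap)
  v20 WRITE a 30 -> skip
  v21 WRITE b 2 -> drop (> snap)
Collected: [(1, 36), (3, 23), (4, 33), (5, 6), (7, 5), (8, 19)]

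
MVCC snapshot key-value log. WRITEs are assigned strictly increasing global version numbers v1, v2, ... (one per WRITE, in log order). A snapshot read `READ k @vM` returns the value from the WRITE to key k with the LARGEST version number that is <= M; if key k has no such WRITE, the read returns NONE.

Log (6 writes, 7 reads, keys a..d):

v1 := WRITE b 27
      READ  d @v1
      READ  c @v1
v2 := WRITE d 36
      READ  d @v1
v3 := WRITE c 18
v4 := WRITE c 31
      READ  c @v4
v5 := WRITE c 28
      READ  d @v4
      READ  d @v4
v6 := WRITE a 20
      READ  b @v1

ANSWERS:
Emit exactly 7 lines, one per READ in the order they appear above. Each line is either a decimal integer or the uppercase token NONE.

Answer: NONE
NONE
NONE
31
36
36
27

Derivation:
v1: WRITE b=27  (b history now [(1, 27)])
READ d @v1: history=[] -> no version <= 1 -> NONE
READ c @v1: history=[] -> no version <= 1 -> NONE
v2: WRITE d=36  (d history now [(2, 36)])
READ d @v1: history=[(2, 36)] -> no version <= 1 -> NONE
v3: WRITE c=18  (c history now [(3, 18)])
v4: WRITE c=31  (c history now [(3, 18), (4, 31)])
READ c @v4: history=[(3, 18), (4, 31)] -> pick v4 -> 31
v5: WRITE c=28  (c history now [(3, 18), (4, 31), (5, 28)])
READ d @v4: history=[(2, 36)] -> pick v2 -> 36
READ d @v4: history=[(2, 36)] -> pick v2 -> 36
v6: WRITE a=20  (a history now [(6, 20)])
READ b @v1: history=[(1, 27)] -> pick v1 -> 27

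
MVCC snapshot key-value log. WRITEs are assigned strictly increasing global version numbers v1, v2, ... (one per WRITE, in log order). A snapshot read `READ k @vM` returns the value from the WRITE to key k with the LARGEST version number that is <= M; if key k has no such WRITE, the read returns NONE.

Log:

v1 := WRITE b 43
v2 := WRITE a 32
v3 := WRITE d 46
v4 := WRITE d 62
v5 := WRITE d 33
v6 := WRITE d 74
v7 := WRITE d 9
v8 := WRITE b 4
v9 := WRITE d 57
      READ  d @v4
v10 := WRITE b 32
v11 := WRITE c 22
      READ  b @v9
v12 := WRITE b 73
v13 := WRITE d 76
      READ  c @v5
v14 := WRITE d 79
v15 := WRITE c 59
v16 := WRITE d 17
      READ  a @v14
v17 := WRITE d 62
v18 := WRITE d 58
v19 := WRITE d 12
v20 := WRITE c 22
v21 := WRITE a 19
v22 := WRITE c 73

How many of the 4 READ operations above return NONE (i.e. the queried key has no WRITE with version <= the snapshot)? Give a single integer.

Answer: 1

Derivation:
v1: WRITE b=43  (b history now [(1, 43)])
v2: WRITE a=32  (a history now [(2, 32)])
v3: WRITE d=46  (d history now [(3, 46)])
v4: WRITE d=62  (d history now [(3, 46), (4, 62)])
v5: WRITE d=33  (d history now [(3, 46), (4, 62), (5, 33)])
v6: WRITE d=74  (d history now [(3, 46), (4, 62), (5, 33), (6, 74)])
v7: WRITE d=9  (d history now [(3, 46), (4, 62), (5, 33), (6, 74), (7, 9)])
v8: WRITE b=4  (b history now [(1, 43), (8, 4)])
v9: WRITE d=57  (d history now [(3, 46), (4, 62), (5, 33), (6, 74), (7, 9), (9, 57)])
READ d @v4: history=[(3, 46), (4, 62), (5, 33), (6, 74), (7, 9), (9, 57)] -> pick v4 -> 62
v10: WRITE b=32  (b history now [(1, 43), (8, 4), (10, 32)])
v11: WRITE c=22  (c history now [(11, 22)])
READ b @v9: history=[(1, 43), (8, 4), (10, 32)] -> pick v8 -> 4
v12: WRITE b=73  (b history now [(1, 43), (8, 4), (10, 32), (12, 73)])
v13: WRITE d=76  (d history now [(3, 46), (4, 62), (5, 33), (6, 74), (7, 9), (9, 57), (13, 76)])
READ c @v5: history=[(11, 22)] -> no version <= 5 -> NONE
v14: WRITE d=79  (d history now [(3, 46), (4, 62), (5, 33), (6, 74), (7, 9), (9, 57), (13, 76), (14, 79)])
v15: WRITE c=59  (c history now [(11, 22), (15, 59)])
v16: WRITE d=17  (d history now [(3, 46), (4, 62), (5, 33), (6, 74), (7, 9), (9, 57), (13, 76), (14, 79), (16, 17)])
READ a @v14: history=[(2, 32)] -> pick v2 -> 32
v17: WRITE d=62  (d history now [(3, 46), (4, 62), (5, 33), (6, 74), (7, 9), (9, 57), (13, 76), (14, 79), (16, 17), (17, 62)])
v18: WRITE d=58  (d history now [(3, 46), (4, 62), (5, 33), (6, 74), (7, 9), (9, 57), (13, 76), (14, 79), (16, 17), (17, 62), (18, 58)])
v19: WRITE d=12  (d history now [(3, 46), (4, 62), (5, 33), (6, 74), (7, 9), (9, 57), (13, 76), (14, 79), (16, 17), (17, 62), (18, 58), (19, 12)])
v20: WRITE c=22  (c history now [(11, 22), (15, 59), (20, 22)])
v21: WRITE a=19  (a history now [(2, 32), (21, 19)])
v22: WRITE c=73  (c history now [(11, 22), (15, 59), (20, 22), (22, 73)])
Read results in order: ['62', '4', 'NONE', '32']
NONE count = 1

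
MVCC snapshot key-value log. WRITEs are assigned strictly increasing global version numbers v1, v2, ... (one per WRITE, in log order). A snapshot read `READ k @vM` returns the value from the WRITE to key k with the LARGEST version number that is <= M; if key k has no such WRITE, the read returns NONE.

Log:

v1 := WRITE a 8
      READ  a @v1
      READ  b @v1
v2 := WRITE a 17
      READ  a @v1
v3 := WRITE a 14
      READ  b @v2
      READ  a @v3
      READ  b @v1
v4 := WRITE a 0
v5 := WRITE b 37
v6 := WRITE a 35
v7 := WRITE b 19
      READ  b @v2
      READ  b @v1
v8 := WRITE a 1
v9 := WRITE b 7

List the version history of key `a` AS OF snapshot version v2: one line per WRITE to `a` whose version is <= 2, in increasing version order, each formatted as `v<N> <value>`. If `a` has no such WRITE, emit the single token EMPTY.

Answer: v1 8
v2 17

Derivation:
Scan writes for key=a with version <= 2:
  v1 WRITE a 8 -> keep
  v2 WRITE a 17 -> keep
  v3 WRITE a 14 -> drop (> snap)
  v4 WRITE a 0 -> drop (> snap)
  v5 WRITE b 37 -> skip
  v6 WRITE a 35 -> drop (> snap)
  v7 WRITE b 19 -> skip
  v8 WRITE a 1 -> drop (> snap)
  v9 WRITE b 7 -> skip
Collected: [(1, 8), (2, 17)]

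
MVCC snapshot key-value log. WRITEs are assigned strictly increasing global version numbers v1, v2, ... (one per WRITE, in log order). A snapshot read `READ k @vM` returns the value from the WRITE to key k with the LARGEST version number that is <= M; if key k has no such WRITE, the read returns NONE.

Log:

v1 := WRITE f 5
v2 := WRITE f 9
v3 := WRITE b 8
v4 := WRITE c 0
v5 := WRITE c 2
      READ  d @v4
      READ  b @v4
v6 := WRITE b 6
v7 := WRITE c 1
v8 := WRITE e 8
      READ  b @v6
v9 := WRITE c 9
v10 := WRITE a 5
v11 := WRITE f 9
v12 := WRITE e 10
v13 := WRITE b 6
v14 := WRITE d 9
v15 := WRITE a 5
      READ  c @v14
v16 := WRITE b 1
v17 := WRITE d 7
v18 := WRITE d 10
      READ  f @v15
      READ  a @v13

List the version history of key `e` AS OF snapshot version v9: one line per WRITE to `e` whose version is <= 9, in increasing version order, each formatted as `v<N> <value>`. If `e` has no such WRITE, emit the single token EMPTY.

Scan writes for key=e with version <= 9:
  v1 WRITE f 5 -> skip
  v2 WRITE f 9 -> skip
  v3 WRITE b 8 -> skip
  v4 WRITE c 0 -> skip
  v5 WRITE c 2 -> skip
  v6 WRITE b 6 -> skip
  v7 WRITE c 1 -> skip
  v8 WRITE e 8 -> keep
  v9 WRITE c 9 -> skip
  v10 WRITE a 5 -> skip
  v11 WRITE f 9 -> skip
  v12 WRITE e 10 -> drop (> snap)
  v13 WRITE b 6 -> skip
  v14 WRITE d 9 -> skip
  v15 WRITE a 5 -> skip
  v16 WRITE b 1 -> skip
  v17 WRITE d 7 -> skip
  v18 WRITE d 10 -> skip
Collected: [(8, 8)]

Answer: v8 8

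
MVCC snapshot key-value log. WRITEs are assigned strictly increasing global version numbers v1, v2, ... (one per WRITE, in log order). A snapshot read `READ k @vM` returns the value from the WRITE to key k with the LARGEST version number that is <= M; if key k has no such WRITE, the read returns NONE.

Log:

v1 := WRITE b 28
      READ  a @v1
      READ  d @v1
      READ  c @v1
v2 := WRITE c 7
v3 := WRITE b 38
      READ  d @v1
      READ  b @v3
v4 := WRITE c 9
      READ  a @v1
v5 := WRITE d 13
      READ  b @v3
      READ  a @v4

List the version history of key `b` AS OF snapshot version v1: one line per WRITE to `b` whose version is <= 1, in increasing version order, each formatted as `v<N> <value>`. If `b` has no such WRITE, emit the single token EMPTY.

Scan writes for key=b with version <= 1:
  v1 WRITE b 28 -> keep
  v2 WRITE c 7 -> skip
  v3 WRITE b 38 -> drop (> snap)
  v4 WRITE c 9 -> skip
  v5 WRITE d 13 -> skip
Collected: [(1, 28)]

Answer: v1 28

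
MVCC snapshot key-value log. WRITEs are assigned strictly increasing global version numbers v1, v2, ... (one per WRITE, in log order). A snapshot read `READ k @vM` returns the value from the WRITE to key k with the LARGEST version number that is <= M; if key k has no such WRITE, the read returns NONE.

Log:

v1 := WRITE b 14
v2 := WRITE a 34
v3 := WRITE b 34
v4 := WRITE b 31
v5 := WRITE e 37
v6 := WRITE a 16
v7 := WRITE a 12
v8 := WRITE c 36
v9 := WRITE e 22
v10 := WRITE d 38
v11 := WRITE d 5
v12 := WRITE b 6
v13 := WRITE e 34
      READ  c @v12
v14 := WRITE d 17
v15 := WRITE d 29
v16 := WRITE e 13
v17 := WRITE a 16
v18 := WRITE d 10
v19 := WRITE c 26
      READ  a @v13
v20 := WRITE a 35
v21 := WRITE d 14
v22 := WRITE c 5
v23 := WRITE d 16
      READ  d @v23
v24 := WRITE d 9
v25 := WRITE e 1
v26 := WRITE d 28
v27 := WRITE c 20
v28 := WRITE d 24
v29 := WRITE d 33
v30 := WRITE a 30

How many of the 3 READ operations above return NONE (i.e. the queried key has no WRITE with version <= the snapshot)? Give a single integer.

Answer: 0

Derivation:
v1: WRITE b=14  (b history now [(1, 14)])
v2: WRITE a=34  (a history now [(2, 34)])
v3: WRITE b=34  (b history now [(1, 14), (3, 34)])
v4: WRITE b=31  (b history now [(1, 14), (3, 34), (4, 31)])
v5: WRITE e=37  (e history now [(5, 37)])
v6: WRITE a=16  (a history now [(2, 34), (6, 16)])
v7: WRITE a=12  (a history now [(2, 34), (6, 16), (7, 12)])
v8: WRITE c=36  (c history now [(8, 36)])
v9: WRITE e=22  (e history now [(5, 37), (9, 22)])
v10: WRITE d=38  (d history now [(10, 38)])
v11: WRITE d=5  (d history now [(10, 38), (11, 5)])
v12: WRITE b=6  (b history now [(1, 14), (3, 34), (4, 31), (12, 6)])
v13: WRITE e=34  (e history now [(5, 37), (9, 22), (13, 34)])
READ c @v12: history=[(8, 36)] -> pick v8 -> 36
v14: WRITE d=17  (d history now [(10, 38), (11, 5), (14, 17)])
v15: WRITE d=29  (d history now [(10, 38), (11, 5), (14, 17), (15, 29)])
v16: WRITE e=13  (e history now [(5, 37), (9, 22), (13, 34), (16, 13)])
v17: WRITE a=16  (a history now [(2, 34), (6, 16), (7, 12), (17, 16)])
v18: WRITE d=10  (d history now [(10, 38), (11, 5), (14, 17), (15, 29), (18, 10)])
v19: WRITE c=26  (c history now [(8, 36), (19, 26)])
READ a @v13: history=[(2, 34), (6, 16), (7, 12), (17, 16)] -> pick v7 -> 12
v20: WRITE a=35  (a history now [(2, 34), (6, 16), (7, 12), (17, 16), (20, 35)])
v21: WRITE d=14  (d history now [(10, 38), (11, 5), (14, 17), (15, 29), (18, 10), (21, 14)])
v22: WRITE c=5  (c history now [(8, 36), (19, 26), (22, 5)])
v23: WRITE d=16  (d history now [(10, 38), (11, 5), (14, 17), (15, 29), (18, 10), (21, 14), (23, 16)])
READ d @v23: history=[(10, 38), (11, 5), (14, 17), (15, 29), (18, 10), (21, 14), (23, 16)] -> pick v23 -> 16
v24: WRITE d=9  (d history now [(10, 38), (11, 5), (14, 17), (15, 29), (18, 10), (21, 14), (23, 16), (24, 9)])
v25: WRITE e=1  (e history now [(5, 37), (9, 22), (13, 34), (16, 13), (25, 1)])
v26: WRITE d=28  (d history now [(10, 38), (11, 5), (14, 17), (15, 29), (18, 10), (21, 14), (23, 16), (24, 9), (26, 28)])
v27: WRITE c=20  (c history now [(8, 36), (19, 26), (22, 5), (27, 20)])
v28: WRITE d=24  (d history now [(10, 38), (11, 5), (14, 17), (15, 29), (18, 10), (21, 14), (23, 16), (24, 9), (26, 28), (28, 24)])
v29: WRITE d=33  (d history now [(10, 38), (11, 5), (14, 17), (15, 29), (18, 10), (21, 14), (23, 16), (24, 9), (26, 28), (28, 24), (29, 33)])
v30: WRITE a=30  (a history now [(2, 34), (6, 16), (7, 12), (17, 16), (20, 35), (30, 30)])
Read results in order: ['36', '12', '16']
NONE count = 0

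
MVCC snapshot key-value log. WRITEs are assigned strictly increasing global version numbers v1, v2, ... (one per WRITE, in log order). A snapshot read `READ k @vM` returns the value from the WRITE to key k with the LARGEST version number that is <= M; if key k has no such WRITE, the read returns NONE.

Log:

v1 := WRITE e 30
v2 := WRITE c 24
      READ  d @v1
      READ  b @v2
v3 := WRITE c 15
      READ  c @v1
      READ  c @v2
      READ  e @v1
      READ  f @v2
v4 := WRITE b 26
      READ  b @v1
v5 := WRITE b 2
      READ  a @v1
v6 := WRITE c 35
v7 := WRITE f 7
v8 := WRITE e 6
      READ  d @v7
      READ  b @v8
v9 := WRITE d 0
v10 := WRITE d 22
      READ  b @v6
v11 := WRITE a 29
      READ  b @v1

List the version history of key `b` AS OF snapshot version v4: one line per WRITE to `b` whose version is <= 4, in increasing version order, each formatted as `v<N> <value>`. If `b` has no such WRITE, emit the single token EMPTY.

Scan writes for key=b with version <= 4:
  v1 WRITE e 30 -> skip
  v2 WRITE c 24 -> skip
  v3 WRITE c 15 -> skip
  v4 WRITE b 26 -> keep
  v5 WRITE b 2 -> drop (> snap)
  v6 WRITE c 35 -> skip
  v7 WRITE f 7 -> skip
  v8 WRITE e 6 -> skip
  v9 WRITE d 0 -> skip
  v10 WRITE d 22 -> skip
  v11 WRITE a 29 -> skip
Collected: [(4, 26)]

Answer: v4 26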